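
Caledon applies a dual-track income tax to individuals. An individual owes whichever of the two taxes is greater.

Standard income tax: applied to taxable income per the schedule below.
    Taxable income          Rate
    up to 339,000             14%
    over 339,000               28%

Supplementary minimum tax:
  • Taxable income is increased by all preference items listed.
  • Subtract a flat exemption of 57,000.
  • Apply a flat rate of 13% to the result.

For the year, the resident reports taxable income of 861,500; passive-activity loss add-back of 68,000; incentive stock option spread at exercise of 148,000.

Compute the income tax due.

Standard income tax:
  339,000 × 14% = 47,460
  522,500 × 28% = 146,300
  → 193,760

Supplementary minimum tax:
  Adjusted income: 861,500 + 68,000 + 148,000 = 1,077,500
  Less exemption 57,000 → base 1,020,500
  1,020,500 × 13% = 132,665

193,760 > 132,665, so the standard income tax governs.

193,760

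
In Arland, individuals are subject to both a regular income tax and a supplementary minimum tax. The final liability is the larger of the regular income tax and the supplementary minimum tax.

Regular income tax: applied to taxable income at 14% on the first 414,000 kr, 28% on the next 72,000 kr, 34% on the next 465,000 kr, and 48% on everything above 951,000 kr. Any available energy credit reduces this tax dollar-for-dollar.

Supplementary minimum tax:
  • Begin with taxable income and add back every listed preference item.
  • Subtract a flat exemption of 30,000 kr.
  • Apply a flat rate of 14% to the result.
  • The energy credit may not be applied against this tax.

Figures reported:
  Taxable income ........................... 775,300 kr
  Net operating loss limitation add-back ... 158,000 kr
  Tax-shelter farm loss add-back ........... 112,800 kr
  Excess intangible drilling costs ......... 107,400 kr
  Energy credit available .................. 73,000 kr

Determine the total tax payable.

157,290 kr

Supplementary minimum tax:
  Adjusted income: 775,300 kr + 158,000 kr + 112,800 kr + 107,400 kr = 1,153,500 kr
  Less exemption 30,000 kr → base 1,123,500 kr
  1,123,500 kr × 14% = 157,290 kr

Regular income tax:
  414,000 kr × 14% = 57,960 kr
  72,000 kr × 28% = 20,160 kr
  289,300 kr × 34% = 98,362 kr
  → 176,482 kr
  Less energy credit 73,000 kr → 103,482 kr

157,290 kr > 103,482 kr, so the supplementary minimum tax is the binding amount.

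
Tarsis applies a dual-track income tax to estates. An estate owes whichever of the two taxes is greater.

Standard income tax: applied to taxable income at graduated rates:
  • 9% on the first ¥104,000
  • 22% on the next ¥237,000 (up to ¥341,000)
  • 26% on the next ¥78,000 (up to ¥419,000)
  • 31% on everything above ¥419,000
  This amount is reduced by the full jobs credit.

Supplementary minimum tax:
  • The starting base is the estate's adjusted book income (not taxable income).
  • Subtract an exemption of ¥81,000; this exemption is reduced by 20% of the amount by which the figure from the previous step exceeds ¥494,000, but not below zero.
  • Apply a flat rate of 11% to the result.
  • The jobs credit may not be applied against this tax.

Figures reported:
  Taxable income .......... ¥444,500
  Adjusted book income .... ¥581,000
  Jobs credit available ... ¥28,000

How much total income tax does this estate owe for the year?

¥61,685

Supplementary minimum tax:
  Base (adjusted book income): ¥581,000
  Exemption: ¥81,000 − 20% × (¥581,000 − ¥494,000) = ¥81,000 − ¥17,400 = ¥63,600
  Base: ¥581,000 − ¥63,600 = ¥517,400
  ¥517,400 × 11% = ¥56,914

Standard income tax:
  ¥104,000 × 9% = ¥9,360
  ¥237,000 × 22% = ¥52,140
  ¥78,000 × 26% = ¥20,280
  ¥25,500 × 31% = ¥7,905
  → ¥89,685
  Less jobs credit ¥28,000 → ¥61,685

¥61,685 > ¥56,914, so the standard income tax governs.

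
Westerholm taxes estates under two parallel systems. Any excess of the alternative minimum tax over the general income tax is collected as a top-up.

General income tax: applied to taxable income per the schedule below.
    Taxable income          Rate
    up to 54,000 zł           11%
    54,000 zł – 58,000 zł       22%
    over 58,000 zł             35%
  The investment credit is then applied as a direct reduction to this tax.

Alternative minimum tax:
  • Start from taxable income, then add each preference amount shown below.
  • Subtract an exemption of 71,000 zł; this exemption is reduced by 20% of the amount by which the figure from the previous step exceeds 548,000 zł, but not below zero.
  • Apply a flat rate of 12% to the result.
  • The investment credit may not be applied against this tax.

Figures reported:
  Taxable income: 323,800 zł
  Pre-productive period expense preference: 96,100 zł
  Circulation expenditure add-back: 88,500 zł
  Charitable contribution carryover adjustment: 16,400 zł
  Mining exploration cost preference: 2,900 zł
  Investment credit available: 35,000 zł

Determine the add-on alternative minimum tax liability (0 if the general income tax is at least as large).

Alternative minimum tax:
  Adjusted income: 323,800 zł + 96,100 zł + 88,500 zł + 16,400 zł + 2,900 zł = 527,700 zł
  Exemption: 527,700 zł ≤ 548,000 zł, so full 71,000 zł applies
  Base: 527,700 zł − 71,000 zł = 456,700 zł
  456,700 zł × 12% = 54,804 zł

General income tax:
  54,000 zł × 11% = 5,940 zł
  4,000 zł × 22% = 880 zł
  265,800 zł × 35% = 93,030 zł
  → 99,850 zł
  Less investment credit 35,000 zł → 64,850 zł

54,804 zł ≤ 64,850 zł, so no add-on is due.

0 zł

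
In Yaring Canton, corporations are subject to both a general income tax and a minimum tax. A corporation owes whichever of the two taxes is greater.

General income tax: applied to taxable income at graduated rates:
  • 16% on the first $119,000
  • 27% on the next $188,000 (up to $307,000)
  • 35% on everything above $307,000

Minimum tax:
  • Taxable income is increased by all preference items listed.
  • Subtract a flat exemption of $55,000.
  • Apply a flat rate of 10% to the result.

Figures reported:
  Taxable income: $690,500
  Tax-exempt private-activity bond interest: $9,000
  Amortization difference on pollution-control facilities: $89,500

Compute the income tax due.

General income tax:
  $119,000 × 16% = $19,040
  $188,000 × 27% = $50,760
  $383,500 × 35% = $134,225
  → $204,025

Minimum tax:
  Adjusted income: $690,500 + $9,000 + $89,500 = $789,000
  Less exemption $55,000 → base $734,000
  $734,000 × 10% = $73,400

$204,025 > $73,400, so the general income tax governs.

$204,025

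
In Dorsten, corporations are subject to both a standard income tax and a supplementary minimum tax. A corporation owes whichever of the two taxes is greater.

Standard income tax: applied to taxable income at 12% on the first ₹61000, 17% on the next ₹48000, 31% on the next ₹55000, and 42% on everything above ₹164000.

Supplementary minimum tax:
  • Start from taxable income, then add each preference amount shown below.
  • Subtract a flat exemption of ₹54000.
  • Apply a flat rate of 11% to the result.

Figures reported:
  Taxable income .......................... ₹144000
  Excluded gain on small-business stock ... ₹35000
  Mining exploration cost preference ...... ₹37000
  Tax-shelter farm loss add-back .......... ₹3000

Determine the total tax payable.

₹26330

Supplementary minimum tax:
  Adjusted income: ₹144000 + ₹35000 + ₹37000 + ₹3000 = ₹219000
  Less exemption ₹54000 → base ₹165000
  ₹165000 × 11% = ₹18150

Standard income tax:
  ₹61000 × 12% = ₹7320
  ₹48000 × 17% = ₹8160
  ₹35000 × 31% = ₹10850
  → ₹26330

₹26330 > ₹18150, so the standard income tax governs.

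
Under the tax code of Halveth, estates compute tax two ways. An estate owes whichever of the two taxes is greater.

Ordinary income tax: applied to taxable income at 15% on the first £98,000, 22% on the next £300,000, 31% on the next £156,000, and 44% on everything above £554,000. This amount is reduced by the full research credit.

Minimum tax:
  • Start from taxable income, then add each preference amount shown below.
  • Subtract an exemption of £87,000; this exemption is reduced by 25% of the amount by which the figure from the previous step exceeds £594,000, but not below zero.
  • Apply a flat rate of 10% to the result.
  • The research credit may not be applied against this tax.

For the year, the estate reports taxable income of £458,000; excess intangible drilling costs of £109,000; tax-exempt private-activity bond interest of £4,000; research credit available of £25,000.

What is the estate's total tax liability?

£74,300

Minimum tax:
  Adjusted income: £458,000 + £109,000 + £4,000 = £571,000
  Exemption: £571,000 ≤ £594,000, so full £87,000 applies
  Base: £571,000 − £87,000 = £484,000
  £484,000 × 10% = £48,400

Ordinary income tax:
  £98,000 × 15% = £14,700
  £300,000 × 22% = £66,000
  £60,000 × 31% = £18,600
  → £99,300
  Less research credit £25,000 → £74,300

£74,300 > £48,400, so the ordinary income tax governs.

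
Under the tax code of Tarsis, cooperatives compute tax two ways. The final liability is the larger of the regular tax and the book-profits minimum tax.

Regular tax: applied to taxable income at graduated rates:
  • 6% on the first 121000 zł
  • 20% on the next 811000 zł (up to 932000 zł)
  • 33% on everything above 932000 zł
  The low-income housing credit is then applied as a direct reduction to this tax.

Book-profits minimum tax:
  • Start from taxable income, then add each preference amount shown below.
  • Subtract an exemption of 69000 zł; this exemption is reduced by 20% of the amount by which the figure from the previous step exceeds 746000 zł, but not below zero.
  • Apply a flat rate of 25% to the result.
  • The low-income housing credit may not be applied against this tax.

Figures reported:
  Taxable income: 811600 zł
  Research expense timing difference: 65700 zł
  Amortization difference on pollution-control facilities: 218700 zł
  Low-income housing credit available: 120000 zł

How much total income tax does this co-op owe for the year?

274000 zł

Book-profits minimum tax:
  Adjusted income: 811600 zł + 65700 zł + 218700 zł = 1096000 zł
  Exemption: 20% × (1096000 zł − 746000 zł) = 70000 zł ≥ 69000 zł, so the exemption is fully phased out
  Base: 1096000 zł − 0 zł = 1096000 zł
  1096000 zł × 25% = 274000 zł

Regular tax:
  121000 zł × 6% = 7260 zł
  690600 zł × 20% = 138120 zł
  → 145380 zł
  Less low-income housing credit 120000 zł → 25380 zł

274000 zł > 25380 zł, so the book-profits minimum tax is the binding amount.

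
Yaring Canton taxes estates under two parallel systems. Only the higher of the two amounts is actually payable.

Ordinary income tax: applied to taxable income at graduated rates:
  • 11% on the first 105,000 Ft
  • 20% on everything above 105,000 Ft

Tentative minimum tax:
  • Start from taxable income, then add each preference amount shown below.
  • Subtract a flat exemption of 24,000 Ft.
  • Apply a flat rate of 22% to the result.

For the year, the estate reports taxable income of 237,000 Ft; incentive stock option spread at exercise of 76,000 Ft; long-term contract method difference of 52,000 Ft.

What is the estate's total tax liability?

Ordinary income tax:
  105,000 Ft × 11% = 11,550 Ft
  132,000 Ft × 20% = 26,400 Ft
  → 37,950 Ft

Tentative minimum tax:
  Adjusted income: 237,000 Ft + 76,000 Ft + 52,000 Ft = 365,000 Ft
  Less exemption 24,000 Ft → base 341,000 Ft
  341,000 Ft × 22% = 75,020 Ft

75,020 Ft > 37,950 Ft, so the tentative minimum tax is the binding amount.

75,020 Ft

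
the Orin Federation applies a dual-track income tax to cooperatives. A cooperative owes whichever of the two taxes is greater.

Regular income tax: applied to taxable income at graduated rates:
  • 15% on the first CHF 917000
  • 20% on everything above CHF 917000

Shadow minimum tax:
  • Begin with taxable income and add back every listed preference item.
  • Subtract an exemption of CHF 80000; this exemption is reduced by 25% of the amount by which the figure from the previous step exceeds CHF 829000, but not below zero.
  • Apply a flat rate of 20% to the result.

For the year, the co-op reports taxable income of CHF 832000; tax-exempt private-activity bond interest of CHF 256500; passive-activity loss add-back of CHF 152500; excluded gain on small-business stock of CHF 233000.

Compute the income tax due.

CHF 294800

Regular income tax:
  CHF 832000 × 15% = CHF 124800

Shadow minimum tax:
  Adjusted income: CHF 832000 + CHF 256500 + CHF 152500 + CHF 233000 = CHF 1474000
  Exemption: 25% × (CHF 1474000 − CHF 829000) = CHF 161250 ≥ CHF 80000, so the exemption is fully phased out
  Base: CHF 1474000 − CHF 0 = CHF 1474000
  CHF 1474000 × 20% = CHF 294800

CHF 294800 > CHF 124800, so the shadow minimum tax is the binding amount.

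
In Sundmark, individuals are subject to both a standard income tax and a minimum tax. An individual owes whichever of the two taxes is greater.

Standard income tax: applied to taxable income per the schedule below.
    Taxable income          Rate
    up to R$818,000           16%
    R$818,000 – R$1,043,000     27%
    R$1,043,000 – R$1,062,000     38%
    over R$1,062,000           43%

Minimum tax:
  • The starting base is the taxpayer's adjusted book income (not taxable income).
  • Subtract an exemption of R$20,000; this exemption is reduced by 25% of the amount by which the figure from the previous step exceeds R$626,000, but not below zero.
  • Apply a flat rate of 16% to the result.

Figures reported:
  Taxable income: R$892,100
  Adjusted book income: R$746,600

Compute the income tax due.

Minimum tax:
  Base (adjusted book income): R$746,600
  Exemption: 25% × (R$746,600 − R$626,000) = R$30,150 ≥ R$20,000, so the exemption is fully phased out
  Base: R$746,600 − R$0 = R$746,600
  R$746,600 × 16% = R$119,456

Standard income tax:
  R$818,000 × 16% = R$130,880
  R$74,100 × 27% = R$20,007
  → R$150,887

R$150,887 > R$119,456, so the standard income tax governs.

R$150,887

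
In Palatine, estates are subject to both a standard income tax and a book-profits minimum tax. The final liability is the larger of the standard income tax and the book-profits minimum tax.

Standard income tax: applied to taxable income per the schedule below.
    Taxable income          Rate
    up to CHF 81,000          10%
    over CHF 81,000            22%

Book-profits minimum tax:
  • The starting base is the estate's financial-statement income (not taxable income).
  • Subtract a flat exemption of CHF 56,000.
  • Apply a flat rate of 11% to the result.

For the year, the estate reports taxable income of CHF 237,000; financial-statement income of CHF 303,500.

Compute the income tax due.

Standard income tax:
  CHF 81,000 × 10% = CHF 8,100
  CHF 156,000 × 22% = CHF 34,320
  → CHF 42,420

Book-profits minimum tax:
  Base (financial-statement income): CHF 303,500
  Less exemption CHF 56,000 → base CHF 247,500
  CHF 247,500 × 11% = CHF 27,225

CHF 42,420 > CHF 27,225, so the standard income tax governs.

CHF 42,420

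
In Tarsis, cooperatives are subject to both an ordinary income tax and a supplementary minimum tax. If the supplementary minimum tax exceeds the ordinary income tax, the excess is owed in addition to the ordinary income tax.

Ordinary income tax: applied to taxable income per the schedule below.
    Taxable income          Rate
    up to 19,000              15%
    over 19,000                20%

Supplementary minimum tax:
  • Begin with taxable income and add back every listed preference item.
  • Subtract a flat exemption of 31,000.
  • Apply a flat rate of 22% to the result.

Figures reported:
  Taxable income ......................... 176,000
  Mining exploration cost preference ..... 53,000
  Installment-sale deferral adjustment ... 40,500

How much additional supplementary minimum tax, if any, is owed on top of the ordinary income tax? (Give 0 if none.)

18,220

Ordinary income tax:
  19,000 × 15% = 2,850
  157,000 × 20% = 31,400
  → 34,250

Supplementary minimum tax:
  Adjusted income: 176,000 + 53,000 + 40,500 = 269,500
  Less exemption 31,000 → base 238,500
  238,500 × 22% = 52,470

Excess of supplementary minimum tax over ordinary income tax: 52,470 − 34,250 = 18,220.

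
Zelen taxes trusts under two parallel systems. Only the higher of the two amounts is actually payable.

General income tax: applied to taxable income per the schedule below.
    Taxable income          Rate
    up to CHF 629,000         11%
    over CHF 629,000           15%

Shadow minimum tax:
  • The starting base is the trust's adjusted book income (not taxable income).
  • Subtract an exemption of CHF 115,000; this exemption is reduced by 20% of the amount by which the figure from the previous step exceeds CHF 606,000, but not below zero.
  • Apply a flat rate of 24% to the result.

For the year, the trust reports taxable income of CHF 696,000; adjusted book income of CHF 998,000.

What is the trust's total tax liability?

CHF 230,736

Shadow minimum tax:
  Base (adjusted book income): CHF 998,000
  Exemption: CHF 115,000 − 20% × (CHF 998,000 − CHF 606,000) = CHF 115,000 − CHF 78,400 = CHF 36,600
  Base: CHF 998,000 − CHF 36,600 = CHF 961,400
  CHF 961,400 × 24% = CHF 230,736

General income tax:
  CHF 629,000 × 11% = CHF 69,190
  CHF 67,000 × 15% = CHF 10,050
  → CHF 79,240

CHF 230,736 > CHF 79,240, so the shadow minimum tax is the binding amount.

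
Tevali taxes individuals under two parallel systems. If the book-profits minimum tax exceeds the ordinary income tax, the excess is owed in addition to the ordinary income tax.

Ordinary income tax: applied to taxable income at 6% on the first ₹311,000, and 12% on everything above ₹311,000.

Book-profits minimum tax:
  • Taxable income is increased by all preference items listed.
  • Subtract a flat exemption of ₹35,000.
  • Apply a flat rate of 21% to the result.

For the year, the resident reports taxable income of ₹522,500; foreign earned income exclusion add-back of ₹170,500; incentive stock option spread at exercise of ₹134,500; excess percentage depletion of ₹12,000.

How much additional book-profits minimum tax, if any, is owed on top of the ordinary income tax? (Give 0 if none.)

Book-profits minimum tax:
  Adjusted income: ₹522,500 + ₹170,500 + ₹134,500 + ₹12,000 = ₹839,500
  Less exemption ₹35,000 → base ₹804,500
  ₹804,500 × 21% = ₹168,945

Ordinary income tax:
  ₹311,000 × 6% = ₹18,660
  ₹211,500 × 12% = ₹25,380
  → ₹44,040

Excess of book-profits minimum tax over ordinary income tax: ₹168,945 − ₹44,040 = ₹124,905.

₹124,905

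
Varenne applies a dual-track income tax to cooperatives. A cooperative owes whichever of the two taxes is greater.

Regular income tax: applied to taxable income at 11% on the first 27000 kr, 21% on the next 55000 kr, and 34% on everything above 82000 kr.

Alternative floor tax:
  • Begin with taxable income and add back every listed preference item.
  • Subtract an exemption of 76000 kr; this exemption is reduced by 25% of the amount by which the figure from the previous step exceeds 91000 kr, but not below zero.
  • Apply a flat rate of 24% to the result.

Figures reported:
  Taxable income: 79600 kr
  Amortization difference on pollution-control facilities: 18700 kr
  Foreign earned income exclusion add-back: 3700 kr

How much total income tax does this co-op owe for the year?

Alternative floor tax:
  Adjusted income: 79600 kr + 18700 kr + 3700 kr = 102000 kr
  Exemption: 76000 kr − 25% × (102000 kr − 91000 kr) = 76000 kr − 2750 kr = 73250 kr
  Base: 102000 kr − 73250 kr = 28750 kr
  28750 kr × 24% = 6900 kr

Regular income tax:
  27000 kr × 11% = 2970 kr
  52600 kr × 21% = 11046 kr
  → 14016 kr

14016 kr > 6900 kr, so the regular income tax governs.

14016 kr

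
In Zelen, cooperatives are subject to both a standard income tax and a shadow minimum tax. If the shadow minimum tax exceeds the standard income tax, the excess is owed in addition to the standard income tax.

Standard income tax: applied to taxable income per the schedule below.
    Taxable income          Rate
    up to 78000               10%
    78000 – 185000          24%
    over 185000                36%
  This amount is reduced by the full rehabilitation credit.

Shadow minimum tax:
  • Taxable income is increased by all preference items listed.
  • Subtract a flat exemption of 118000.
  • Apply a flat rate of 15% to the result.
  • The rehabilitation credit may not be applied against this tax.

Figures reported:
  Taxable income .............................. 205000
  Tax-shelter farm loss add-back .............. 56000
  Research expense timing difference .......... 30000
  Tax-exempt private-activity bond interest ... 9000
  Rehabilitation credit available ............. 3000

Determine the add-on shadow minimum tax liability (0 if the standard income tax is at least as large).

0

Shadow minimum tax:
  Adjusted income: 205000 + 56000 + 30000 + 9000 = 300000
  Less exemption 118000 → base 182000
  182000 × 15% = 27300

Standard income tax:
  78000 × 10% = 7800
  107000 × 24% = 25680
  20000 × 36% = 7200
  → 40680
  Less rehabilitation credit 3000 → 37680

27300 ≤ 37680, so no add-on is due.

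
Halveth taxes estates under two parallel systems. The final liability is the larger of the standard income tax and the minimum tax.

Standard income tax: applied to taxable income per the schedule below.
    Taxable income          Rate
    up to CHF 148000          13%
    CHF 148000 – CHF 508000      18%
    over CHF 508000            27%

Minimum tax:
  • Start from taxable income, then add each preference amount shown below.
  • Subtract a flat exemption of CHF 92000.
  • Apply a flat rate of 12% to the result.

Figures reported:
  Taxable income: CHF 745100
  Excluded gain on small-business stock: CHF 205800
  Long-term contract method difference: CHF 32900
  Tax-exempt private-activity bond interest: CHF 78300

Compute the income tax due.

CHF 148057

Standard income tax:
  CHF 148000 × 13% = CHF 19240
  CHF 360000 × 18% = CHF 64800
  CHF 237100 × 27% = CHF 64017
  → CHF 148057

Minimum tax:
  Adjusted income: CHF 745100 + CHF 205800 + CHF 32900 + CHF 78300 = CHF 1062100
  Less exemption CHF 92000 → base CHF 970100
  CHF 970100 × 12% = CHF 116412

CHF 148057 > CHF 116412, so the standard income tax governs.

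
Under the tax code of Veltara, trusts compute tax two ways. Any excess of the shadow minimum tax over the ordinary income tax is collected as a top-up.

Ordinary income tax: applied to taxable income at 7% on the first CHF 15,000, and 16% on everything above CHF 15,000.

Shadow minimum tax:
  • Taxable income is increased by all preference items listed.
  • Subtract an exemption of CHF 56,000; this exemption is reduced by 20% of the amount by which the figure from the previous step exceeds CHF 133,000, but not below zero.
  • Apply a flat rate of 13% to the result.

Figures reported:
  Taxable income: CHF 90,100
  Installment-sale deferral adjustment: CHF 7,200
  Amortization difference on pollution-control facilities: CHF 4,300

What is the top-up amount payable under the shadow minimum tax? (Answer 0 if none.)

CHF 0

Shadow minimum tax:
  Adjusted income: CHF 90,100 + CHF 7,200 + CHF 4,300 = CHF 101,600
  Exemption: CHF 101,600 ≤ CHF 133,000, so full CHF 56,000 applies
  Base: CHF 101,600 − CHF 56,000 = CHF 45,600
  CHF 45,600 × 13% = CHF 5,928

Ordinary income tax:
  CHF 15,000 × 7% = CHF 1,050
  CHF 75,100 × 16% = CHF 12,016
  → CHF 13,066

CHF 5,928 ≤ CHF 13,066, so no add-on is due.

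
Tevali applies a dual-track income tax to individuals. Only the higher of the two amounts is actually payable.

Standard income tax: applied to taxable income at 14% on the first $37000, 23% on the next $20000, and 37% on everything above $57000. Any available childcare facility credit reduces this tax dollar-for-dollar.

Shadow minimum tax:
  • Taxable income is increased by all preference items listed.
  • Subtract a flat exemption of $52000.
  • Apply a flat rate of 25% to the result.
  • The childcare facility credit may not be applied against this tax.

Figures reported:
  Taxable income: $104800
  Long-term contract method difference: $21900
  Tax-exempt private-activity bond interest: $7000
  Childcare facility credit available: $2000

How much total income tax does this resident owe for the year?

Shadow minimum tax:
  Adjusted income: $104800 + $21900 + $7000 = $133700
  Less exemption $52000 → base $81700
  $81700 × 25% = $20425

Standard income tax:
  $37000 × 14% = $5180
  $20000 × 23% = $4600
  $47800 × 37% = $17686
  → $27466
  Less childcare facility credit $2000 → $25466

$25466 > $20425, so the standard income tax governs.

$25466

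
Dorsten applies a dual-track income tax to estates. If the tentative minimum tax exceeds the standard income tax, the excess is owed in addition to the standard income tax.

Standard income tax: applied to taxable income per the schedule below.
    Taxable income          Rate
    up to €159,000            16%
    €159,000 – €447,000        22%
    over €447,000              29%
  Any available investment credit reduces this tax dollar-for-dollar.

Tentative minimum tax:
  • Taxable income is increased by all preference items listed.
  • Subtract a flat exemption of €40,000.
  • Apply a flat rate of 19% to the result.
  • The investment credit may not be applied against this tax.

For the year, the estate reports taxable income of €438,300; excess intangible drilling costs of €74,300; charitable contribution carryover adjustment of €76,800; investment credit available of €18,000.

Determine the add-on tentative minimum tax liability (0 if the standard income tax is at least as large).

€35,500

Tentative minimum tax:
  Adjusted income: €438,300 + €74,300 + €76,800 = €589,400
  Less exemption €40,000 → base €549,400
  €549,400 × 19% = €104,386

Standard income tax:
  €159,000 × 16% = €25,440
  €279,300 × 22% = €61,446
  → €86,886
  Less investment credit €18,000 → €68,886

Excess of tentative minimum tax over standard income tax: €104,386 − €68,886 = €35,500.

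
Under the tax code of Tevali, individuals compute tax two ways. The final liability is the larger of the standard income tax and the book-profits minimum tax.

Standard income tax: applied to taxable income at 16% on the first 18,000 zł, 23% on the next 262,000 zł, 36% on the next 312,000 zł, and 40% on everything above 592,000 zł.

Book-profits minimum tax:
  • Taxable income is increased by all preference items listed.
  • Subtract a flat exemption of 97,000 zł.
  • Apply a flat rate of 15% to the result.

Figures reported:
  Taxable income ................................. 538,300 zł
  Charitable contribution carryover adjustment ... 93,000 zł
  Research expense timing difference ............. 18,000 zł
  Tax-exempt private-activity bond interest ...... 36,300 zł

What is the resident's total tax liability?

156,128 zł

Book-profits minimum tax:
  Adjusted income: 538,300 zł + 93,000 zł + 18,000 zł + 36,300 zł = 685,600 zł
  Less exemption 97,000 zł → base 588,600 zł
  588,600 zł × 15% = 88,290 zł

Standard income tax:
  18,000 zł × 16% = 2,880 zł
  262,000 zł × 23% = 60,260 zł
  258,300 zł × 36% = 92,988 zł
  → 156,128 zł

156,128 zł > 88,290 zł, so the standard income tax governs.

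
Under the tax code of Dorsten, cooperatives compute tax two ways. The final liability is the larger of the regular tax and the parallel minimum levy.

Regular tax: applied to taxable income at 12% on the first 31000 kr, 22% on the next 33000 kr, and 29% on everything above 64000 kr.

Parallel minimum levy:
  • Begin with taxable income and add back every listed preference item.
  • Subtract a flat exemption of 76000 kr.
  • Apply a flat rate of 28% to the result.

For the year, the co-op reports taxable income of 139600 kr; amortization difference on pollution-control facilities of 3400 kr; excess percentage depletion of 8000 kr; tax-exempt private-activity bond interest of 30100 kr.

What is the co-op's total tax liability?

Regular tax:
  31000 kr × 12% = 3720 kr
  33000 kr × 22% = 7260 kr
  75600 kr × 29% = 21924 kr
  → 32904 kr

Parallel minimum levy:
  Adjusted income: 139600 kr + 3400 kr + 8000 kr + 30100 kr = 181100 kr
  Less exemption 76000 kr → base 105100 kr
  105100 kr × 28% = 29428 kr

32904 kr > 29428 kr, so the regular tax governs.

32904 kr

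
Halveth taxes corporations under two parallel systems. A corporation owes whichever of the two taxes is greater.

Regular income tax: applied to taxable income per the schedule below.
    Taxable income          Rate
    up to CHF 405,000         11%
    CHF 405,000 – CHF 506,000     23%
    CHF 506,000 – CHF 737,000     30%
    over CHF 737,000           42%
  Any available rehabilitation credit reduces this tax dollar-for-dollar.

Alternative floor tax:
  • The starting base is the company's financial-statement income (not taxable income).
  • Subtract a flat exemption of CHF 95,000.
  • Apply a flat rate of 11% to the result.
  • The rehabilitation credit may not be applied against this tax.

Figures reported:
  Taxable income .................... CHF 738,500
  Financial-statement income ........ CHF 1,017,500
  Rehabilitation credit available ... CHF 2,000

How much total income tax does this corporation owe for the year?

CHF 135,710

Alternative floor tax:
  Base (financial-statement income): CHF 1,017,500
  Less exemption CHF 95,000 → base CHF 922,500
  CHF 922,500 × 11% = CHF 101,475

Regular income tax:
  CHF 405,000 × 11% = CHF 44,550
  CHF 101,000 × 23% = CHF 23,230
  CHF 231,000 × 30% = CHF 69,300
  CHF 1,500 × 42% = CHF 630
  → CHF 137,710
  Less rehabilitation credit CHF 2,000 → CHF 135,710

CHF 135,710 > CHF 101,475, so the regular income tax governs.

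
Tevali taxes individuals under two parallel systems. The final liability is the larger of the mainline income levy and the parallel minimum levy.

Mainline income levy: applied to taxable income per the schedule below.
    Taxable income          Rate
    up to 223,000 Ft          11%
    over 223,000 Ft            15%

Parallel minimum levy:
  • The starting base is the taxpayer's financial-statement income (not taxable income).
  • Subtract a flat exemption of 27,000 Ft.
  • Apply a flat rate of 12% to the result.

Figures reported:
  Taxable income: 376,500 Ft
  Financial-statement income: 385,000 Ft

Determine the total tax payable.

47,555 Ft

Parallel minimum levy:
  Base (financial-statement income): 385,000 Ft
  Less exemption 27,000 Ft → base 358,000 Ft
  358,000 Ft × 12% = 42,960 Ft

Mainline income levy:
  223,000 Ft × 11% = 24,530 Ft
  153,500 Ft × 15% = 23,025 Ft
  → 47,555 Ft

47,555 Ft > 42,960 Ft, so the mainline income levy governs.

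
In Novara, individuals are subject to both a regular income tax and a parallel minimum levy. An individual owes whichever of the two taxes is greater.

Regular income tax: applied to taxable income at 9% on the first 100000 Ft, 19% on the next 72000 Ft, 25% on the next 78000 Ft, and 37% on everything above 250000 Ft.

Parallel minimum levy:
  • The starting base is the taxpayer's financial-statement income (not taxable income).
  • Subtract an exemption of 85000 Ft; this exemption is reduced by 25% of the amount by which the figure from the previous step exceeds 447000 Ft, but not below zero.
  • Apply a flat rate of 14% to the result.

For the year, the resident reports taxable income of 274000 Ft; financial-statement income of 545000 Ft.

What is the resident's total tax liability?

Regular income tax:
  100000 Ft × 9% = 9000 Ft
  72000 Ft × 19% = 13680 Ft
  78000 Ft × 25% = 19500 Ft
  24000 Ft × 37% = 8880 Ft
  → 51060 Ft

Parallel minimum levy:
  Base (financial-statement income): 545000 Ft
  Exemption: 85000 Ft − 25% × (545000 Ft − 447000 Ft) = 85000 Ft − 24500 Ft = 60500 Ft
  Base: 545000 Ft − 60500 Ft = 484500 Ft
  484500 Ft × 14% = 67830 Ft

67830 Ft > 51060 Ft, so the parallel minimum levy is the binding amount.

67830 Ft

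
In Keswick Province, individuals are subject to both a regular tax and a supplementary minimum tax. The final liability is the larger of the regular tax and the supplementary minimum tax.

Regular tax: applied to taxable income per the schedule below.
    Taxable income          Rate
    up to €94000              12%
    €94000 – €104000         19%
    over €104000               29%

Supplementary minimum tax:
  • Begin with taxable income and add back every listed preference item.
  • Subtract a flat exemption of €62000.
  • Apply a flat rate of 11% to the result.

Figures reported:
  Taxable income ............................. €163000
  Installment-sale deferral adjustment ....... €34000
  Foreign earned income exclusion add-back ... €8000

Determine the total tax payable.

€30290

Regular tax:
  €94000 × 12% = €11280
  €10000 × 19% = €1900
  €59000 × 29% = €17110
  → €30290

Supplementary minimum tax:
  Adjusted income: €163000 + €34000 + €8000 = €205000
  Less exemption €62000 → base €143000
  €143000 × 11% = €15730

€30290 > €15730, so the regular tax governs.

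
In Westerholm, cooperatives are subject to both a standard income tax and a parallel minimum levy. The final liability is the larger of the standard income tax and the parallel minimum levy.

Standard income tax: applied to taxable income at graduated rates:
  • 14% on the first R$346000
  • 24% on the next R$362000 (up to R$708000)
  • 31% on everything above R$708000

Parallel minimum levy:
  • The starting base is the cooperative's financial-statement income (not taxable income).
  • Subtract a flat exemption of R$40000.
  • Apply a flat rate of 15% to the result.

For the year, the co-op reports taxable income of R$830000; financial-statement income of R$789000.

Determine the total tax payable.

R$173140

Parallel minimum levy:
  Base (financial-statement income): R$789000
  Less exemption R$40000 → base R$749000
  R$749000 × 15% = R$112350

Standard income tax:
  R$346000 × 14% = R$48440
  R$362000 × 24% = R$86880
  R$122000 × 31% = R$37820
  → R$173140

R$173140 > R$112350, so the standard income tax governs.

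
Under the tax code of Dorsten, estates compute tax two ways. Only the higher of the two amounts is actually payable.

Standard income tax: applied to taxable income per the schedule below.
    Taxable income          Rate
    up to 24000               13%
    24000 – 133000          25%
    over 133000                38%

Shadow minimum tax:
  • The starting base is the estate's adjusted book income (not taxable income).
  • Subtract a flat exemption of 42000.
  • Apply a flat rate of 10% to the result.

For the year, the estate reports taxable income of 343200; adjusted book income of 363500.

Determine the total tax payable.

110246

Standard income tax:
  24000 × 13% = 3120
  109000 × 25% = 27250
  210200 × 38% = 79876
  → 110246

Shadow minimum tax:
  Base (adjusted book income): 363500
  Less exemption 42000 → base 321500
  321500 × 10% = 32150

110246 > 32150, so the standard income tax governs.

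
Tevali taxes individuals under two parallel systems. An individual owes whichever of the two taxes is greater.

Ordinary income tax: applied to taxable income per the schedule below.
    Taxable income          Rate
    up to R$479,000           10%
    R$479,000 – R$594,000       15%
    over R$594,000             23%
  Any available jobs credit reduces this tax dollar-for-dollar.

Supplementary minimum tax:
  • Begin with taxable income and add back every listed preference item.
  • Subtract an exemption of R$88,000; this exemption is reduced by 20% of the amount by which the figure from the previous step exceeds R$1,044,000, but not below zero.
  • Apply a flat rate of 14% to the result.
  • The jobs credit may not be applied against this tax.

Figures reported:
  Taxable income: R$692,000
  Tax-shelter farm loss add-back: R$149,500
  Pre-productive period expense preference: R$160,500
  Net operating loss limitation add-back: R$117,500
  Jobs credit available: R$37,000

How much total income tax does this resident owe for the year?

Ordinary income tax:
  R$479,000 × 10% = R$47,900
  R$115,000 × 15% = R$17,250
  R$98,000 × 23% = R$22,540
  → R$87,690
  Less jobs credit R$37,000 → R$50,690

Supplementary minimum tax:
  Adjusted income: R$692,000 + R$149,500 + R$160,500 + R$117,500 = R$1,119,500
  Exemption: R$88,000 − 20% × (R$1,119,500 − R$1,044,000) = R$88,000 − R$15,100 = R$72,900
  Base: R$1,119,500 − R$72,900 = R$1,046,600
  R$1,046,600 × 14% = R$146,524

R$146,524 > R$50,690, so the supplementary minimum tax is the binding amount.

R$146,524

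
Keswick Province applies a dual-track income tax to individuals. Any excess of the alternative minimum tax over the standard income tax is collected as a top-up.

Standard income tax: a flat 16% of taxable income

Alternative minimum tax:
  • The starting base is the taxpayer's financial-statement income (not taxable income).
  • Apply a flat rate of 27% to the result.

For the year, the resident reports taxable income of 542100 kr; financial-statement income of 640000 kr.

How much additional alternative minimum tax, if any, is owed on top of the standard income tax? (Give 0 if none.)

86064 kr

Alternative minimum tax:
  Base (financial-statement income): 640000 kr
  640000 kr × 27% = 172800 kr

Standard income tax:
  542100 kr × 16% = 86736 kr

Excess of alternative minimum tax over standard income tax: 172800 kr − 86736 kr = 86064 kr.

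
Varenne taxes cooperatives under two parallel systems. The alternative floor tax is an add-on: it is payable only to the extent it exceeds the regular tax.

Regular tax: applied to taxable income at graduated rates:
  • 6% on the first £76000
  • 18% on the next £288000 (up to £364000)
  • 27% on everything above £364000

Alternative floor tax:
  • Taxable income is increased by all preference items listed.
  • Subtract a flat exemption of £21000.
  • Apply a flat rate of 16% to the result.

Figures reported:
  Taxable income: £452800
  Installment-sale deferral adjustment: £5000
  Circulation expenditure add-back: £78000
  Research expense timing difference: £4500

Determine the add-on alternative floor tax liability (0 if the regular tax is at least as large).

£2712

Regular tax:
  £76000 × 6% = £4560
  £288000 × 18% = £51840
  £88800 × 27% = £23976
  → £80376

Alternative floor tax:
  Adjusted income: £452800 + £5000 + £78000 + £4500 = £540300
  Less exemption £21000 → base £519300
  £519300 × 16% = £83088

Excess of alternative floor tax over regular tax: £83088 − £80376 = £2712.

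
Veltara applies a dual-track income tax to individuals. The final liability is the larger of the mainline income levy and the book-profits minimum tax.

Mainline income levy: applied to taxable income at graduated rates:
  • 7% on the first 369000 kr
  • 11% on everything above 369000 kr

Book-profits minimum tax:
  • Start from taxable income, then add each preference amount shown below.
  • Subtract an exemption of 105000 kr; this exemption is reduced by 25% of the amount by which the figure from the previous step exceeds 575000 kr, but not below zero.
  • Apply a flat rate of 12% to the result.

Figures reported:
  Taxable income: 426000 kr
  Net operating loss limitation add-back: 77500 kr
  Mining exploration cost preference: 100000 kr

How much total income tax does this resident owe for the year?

Book-profits minimum tax:
  Adjusted income: 426000 kr + 77500 kr + 100000 kr = 603500 kr
  Exemption: 105000 kr − 25% × (603500 kr − 575000 kr) = 105000 kr − 7125 kr = 97875 kr
  Base: 603500 kr − 97875 kr = 505625 kr
  505625 kr × 12% = 60675 kr

Mainline income levy:
  369000 kr × 7% = 25830 kr
  57000 kr × 11% = 6270 kr
  → 32100 kr

60675 kr > 32100 kr, so the book-profits minimum tax is the binding amount.

60675 kr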